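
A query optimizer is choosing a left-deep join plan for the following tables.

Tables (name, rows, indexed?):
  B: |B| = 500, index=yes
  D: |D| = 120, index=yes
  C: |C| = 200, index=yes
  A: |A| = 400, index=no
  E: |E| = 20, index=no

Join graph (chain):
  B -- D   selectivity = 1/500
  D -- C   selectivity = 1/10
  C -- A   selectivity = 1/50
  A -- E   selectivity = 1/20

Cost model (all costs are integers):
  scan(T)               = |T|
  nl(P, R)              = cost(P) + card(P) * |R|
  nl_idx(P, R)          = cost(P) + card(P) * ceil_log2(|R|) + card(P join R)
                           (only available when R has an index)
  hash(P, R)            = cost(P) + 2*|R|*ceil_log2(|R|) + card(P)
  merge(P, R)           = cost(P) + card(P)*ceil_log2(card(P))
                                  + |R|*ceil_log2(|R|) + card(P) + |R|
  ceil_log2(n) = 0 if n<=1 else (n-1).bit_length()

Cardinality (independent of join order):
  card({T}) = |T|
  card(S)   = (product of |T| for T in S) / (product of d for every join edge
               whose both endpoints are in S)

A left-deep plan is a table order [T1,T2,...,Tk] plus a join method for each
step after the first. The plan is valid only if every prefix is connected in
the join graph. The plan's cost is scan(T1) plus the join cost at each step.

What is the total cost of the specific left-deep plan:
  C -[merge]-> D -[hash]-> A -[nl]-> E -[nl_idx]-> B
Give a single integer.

step 1: scan C: cost=200, card=200
step 2: join D via merge
    card(P join D) = 200*120/(10) = 2400
    cost = 200 + 200*8 + 120*7 + 200 + 120 = 2960
step 3: join A via hash
    card(P join A) = 2400*400/(50) = 19200
    cost = 2960 + 2*400*9 + 2400 = 12560
step 4: join E via nl
    card(P join E) = 19200*20/(20) = 19200
    cost = 12560 + 19200*20 = 396560
step 5: join B via nl_idx
    card(P join B) = 19200*500/(500) = 19200
    cost = 396560 + 19200*9 + 19200 = 588560

588560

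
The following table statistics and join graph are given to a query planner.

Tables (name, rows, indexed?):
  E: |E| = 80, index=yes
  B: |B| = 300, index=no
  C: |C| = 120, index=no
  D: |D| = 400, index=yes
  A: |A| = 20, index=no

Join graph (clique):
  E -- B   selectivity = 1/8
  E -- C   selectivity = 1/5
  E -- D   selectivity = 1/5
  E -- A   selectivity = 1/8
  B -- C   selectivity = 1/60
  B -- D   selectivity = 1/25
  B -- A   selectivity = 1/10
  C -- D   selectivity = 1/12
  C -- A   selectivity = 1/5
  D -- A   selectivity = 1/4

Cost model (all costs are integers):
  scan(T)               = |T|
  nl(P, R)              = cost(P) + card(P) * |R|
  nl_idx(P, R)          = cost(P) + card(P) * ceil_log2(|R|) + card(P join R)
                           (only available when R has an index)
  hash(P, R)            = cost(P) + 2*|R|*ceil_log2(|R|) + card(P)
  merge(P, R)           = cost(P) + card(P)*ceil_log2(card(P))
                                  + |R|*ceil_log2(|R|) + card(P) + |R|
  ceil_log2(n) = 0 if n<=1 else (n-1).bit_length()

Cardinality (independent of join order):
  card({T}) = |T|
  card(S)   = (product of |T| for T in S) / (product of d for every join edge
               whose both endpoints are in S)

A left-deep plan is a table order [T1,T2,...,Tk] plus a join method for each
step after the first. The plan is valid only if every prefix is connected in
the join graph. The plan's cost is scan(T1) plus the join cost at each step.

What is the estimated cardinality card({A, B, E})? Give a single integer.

Tables in S: A(20), B(300), E(80)
Edges inside S: E-B(d=8), E-A(d=8), B-A(d=10)
numerator = 20 * 300 * 80 = 480000
denominator = 8 * 8 * 10 = 640
card(S) = 480000 / 640 = 750

750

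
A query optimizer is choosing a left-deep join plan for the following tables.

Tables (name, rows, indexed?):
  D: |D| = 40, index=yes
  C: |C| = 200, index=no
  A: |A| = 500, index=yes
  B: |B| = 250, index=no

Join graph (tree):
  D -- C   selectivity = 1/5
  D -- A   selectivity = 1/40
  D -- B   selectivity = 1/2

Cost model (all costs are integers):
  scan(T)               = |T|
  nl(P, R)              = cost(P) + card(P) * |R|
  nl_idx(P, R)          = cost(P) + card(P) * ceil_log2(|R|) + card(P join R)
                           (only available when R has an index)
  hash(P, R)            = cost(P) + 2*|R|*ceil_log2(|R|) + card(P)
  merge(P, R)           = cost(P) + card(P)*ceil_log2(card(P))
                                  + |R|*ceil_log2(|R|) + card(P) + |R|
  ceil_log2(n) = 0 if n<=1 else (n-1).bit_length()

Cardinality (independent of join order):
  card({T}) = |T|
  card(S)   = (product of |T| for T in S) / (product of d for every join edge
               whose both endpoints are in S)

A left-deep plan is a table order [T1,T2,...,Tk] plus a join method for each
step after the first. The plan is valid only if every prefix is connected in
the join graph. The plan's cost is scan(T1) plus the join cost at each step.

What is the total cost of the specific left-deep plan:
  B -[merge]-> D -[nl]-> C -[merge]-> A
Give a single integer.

step 1: scan B: cost=250, card=250
step 2: join D via merge
    card(P join D) = 250*40/(2) = 5000
    cost = 250 + 250*8 + 40*6 + 250 + 40 = 2780
step 3: join C via nl
    card(P join C) = 5000*200/(5) = 200000
    cost = 2780 + 5000*200 = 1002780
step 4: join A via merge
    card(P join A) = 200000*500/(40) = 2500000
    cost = 1002780 + 200000*18 + 500*9 + 200000 + 500 = 4807780

4807780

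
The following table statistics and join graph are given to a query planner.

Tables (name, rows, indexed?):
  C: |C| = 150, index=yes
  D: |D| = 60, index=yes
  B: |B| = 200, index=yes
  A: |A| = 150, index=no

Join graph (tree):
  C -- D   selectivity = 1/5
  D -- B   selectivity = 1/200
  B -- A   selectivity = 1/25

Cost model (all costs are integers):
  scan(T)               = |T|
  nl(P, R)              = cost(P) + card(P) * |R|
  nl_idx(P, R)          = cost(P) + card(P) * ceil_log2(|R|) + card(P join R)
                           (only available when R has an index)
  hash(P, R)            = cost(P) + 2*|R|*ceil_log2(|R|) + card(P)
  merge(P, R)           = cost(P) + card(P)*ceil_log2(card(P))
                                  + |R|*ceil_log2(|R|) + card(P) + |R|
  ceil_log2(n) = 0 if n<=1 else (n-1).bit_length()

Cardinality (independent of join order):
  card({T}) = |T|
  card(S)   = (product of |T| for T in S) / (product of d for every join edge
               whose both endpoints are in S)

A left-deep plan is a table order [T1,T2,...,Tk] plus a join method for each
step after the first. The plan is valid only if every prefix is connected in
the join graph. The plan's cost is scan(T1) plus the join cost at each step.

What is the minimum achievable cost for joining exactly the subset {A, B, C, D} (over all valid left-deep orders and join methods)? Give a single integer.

Selinger DP over subsets of {A,B,C,D}:
  {C}: scan cost=150, card=150
  {D}: scan cost=60, card=60
  {B}: scan cost=200, card=200
  {A}: scan cost=150, card=150
  {CD}: card=1800; try (D,hash)→1020, (C,merge)→1830, (D,merge)→1920, (C,nl_idx)→2340, (C,hash)→2520, (D,nl_idx)→2850 …(+2); best=1020 via (D,hash)
  {BD}: card=60; try (B,nl_idx)→600, (D,hash)→1120, (D,nl_idx)→1460, (B,merge)→2280, (D,merge)→2420, (B,hash)→3320 …(+2); best=600 via (B,nl_idx)
  {AB}: card=1200; try (B,nl_idx)→2550, (A,hash)→2800, (B,merge)→3300, (A,merge)→3350, (B,hash)→3500, (B,nl)→30150 …(+1); best=2550 via (B,nl_idx)
  {BCD}: card=1800; try (C,merge)→2370, (C,nl_idx)→2880, (C,hash)→3060, (B,hash)→6020, (C,nl)→9600, (B,nl_idx)→17220 …(+2); best=2370 via (C,merge)
  {ABD}: card=360; try (A,merge)→2370, (A,hash)→3060, (D,hash)→4470, (A,nl)→9600, (D,nl_idx)→10110, (D,merge)→17370 …(+1); best=2370 via (A,merge)
  {ABCD}: card=10800; try (C,hash)→5130, (A,hash)→6570, (C,merge)→7320, (C,nl_idx)→16050, (A,merge)→25320, (C,nl)→56370 …(+1); best=5130 via (C,hash)

5130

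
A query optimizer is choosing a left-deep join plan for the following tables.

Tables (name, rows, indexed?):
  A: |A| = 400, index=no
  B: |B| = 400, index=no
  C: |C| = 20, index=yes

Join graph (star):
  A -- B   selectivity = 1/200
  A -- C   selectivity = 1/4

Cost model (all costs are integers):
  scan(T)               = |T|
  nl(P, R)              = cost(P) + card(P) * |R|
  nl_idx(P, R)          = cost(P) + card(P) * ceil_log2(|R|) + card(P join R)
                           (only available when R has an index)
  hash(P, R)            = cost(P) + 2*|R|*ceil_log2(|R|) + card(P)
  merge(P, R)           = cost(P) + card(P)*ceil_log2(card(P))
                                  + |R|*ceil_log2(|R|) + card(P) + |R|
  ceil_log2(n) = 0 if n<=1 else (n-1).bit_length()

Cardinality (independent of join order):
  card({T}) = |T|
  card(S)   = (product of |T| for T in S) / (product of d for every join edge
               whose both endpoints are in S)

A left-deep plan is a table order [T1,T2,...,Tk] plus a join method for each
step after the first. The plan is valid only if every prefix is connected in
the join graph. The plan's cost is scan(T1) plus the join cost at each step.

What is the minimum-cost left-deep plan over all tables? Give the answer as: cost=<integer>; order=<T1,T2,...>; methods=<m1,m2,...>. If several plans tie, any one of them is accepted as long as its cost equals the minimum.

cost=9000; order=A,B,C; methods=hash,hash

Selinger DP (subsets sized 1..n):
  {A}: scan cost=400, card=400
  {B}: scan cost=400, card=400
  {C}: scan cost=20, card=20
  {AB}: card=800; try (B,hash)→8000, (A,hash)→8000, (B,merge)→8400, (A,merge)→8400, (B,nl)→160400, (A,nl)→160400; best=8000 via (B,hash)
  {AC}: card=2000; try (C,hash)→1000, (A,merge)→4140, (C,nl_idx)→4400, (C,merge)→4520, (A,hash)→7240, (A,nl)→8020 …(+1); best=1000 via (C,hash)
  {ABC}: card=4000; try (C,hash)→9000, (B,hash)→10200, (C,nl_idx)→16000, (C,merge)→16920, (C,nl)→24000, (B,merge)→29000 …(+1); best=9000 via (C,hash)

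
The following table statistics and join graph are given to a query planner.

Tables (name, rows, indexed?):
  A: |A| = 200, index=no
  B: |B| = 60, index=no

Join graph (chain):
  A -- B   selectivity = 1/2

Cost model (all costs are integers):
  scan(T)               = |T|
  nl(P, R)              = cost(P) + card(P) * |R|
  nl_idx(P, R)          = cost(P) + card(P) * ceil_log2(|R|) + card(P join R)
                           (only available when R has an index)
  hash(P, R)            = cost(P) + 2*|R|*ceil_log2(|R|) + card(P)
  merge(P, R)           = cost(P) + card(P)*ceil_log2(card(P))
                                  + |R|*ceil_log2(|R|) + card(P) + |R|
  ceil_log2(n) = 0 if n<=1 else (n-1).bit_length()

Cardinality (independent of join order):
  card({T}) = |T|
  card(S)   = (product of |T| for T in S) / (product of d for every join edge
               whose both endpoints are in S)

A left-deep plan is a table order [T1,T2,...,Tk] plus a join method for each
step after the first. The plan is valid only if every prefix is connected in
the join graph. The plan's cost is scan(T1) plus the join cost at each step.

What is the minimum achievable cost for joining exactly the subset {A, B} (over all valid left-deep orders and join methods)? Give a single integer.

1120

Selinger DP over subsets of {A,B}:
  {A}: scan cost=200, card=200
  {B}: scan cost=60, card=60
  {AB}: card=6000; try (B,hash)→1120, (A,merge)→2280, (B,merge)→2420, (A,hash)→3320, (A,nl)→12060, (B,nl)→12200; best=1120 via (B,hash)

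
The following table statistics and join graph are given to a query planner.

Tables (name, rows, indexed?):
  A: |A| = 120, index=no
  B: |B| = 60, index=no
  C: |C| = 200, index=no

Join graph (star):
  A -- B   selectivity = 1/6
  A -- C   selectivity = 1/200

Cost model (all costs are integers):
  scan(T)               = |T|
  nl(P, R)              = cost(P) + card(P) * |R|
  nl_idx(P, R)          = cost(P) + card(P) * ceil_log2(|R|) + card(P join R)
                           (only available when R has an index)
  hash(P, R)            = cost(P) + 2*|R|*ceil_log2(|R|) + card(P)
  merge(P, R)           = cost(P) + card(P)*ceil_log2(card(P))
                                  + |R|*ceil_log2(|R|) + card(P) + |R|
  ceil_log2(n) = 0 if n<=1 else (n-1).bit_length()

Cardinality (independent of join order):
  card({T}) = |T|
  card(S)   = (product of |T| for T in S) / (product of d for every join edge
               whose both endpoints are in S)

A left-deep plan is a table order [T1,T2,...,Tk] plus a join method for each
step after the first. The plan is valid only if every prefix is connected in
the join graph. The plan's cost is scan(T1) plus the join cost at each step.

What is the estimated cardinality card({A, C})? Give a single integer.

Tables in S: A(120), C(200)
Edges inside S: A-C(d=200)
numerator = 120 * 200 = 24000
denominator = 200 = 200
card(S) = 24000 / 200 = 120

120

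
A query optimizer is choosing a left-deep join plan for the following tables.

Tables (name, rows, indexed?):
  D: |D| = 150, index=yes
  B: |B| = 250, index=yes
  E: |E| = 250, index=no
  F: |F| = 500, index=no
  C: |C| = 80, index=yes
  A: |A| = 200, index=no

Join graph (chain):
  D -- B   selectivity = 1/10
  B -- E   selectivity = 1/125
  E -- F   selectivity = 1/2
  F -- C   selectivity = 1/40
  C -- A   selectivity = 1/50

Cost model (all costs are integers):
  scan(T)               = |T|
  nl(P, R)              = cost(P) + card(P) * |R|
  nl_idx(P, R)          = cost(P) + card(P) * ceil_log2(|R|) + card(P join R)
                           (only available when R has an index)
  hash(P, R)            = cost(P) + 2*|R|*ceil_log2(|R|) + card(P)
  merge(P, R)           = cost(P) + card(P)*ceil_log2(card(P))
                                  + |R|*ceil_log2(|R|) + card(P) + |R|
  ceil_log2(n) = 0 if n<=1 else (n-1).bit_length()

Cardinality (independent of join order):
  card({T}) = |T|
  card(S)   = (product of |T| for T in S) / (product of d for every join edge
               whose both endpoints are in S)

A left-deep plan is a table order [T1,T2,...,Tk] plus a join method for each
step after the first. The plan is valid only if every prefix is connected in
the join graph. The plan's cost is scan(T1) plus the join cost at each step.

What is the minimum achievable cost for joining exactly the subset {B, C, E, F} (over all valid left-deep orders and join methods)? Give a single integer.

Selinger DP over subsets of {B,C,E,F}:
  {B}: scan cost=250, card=250
  {E}: scan cost=250, card=250
  {F}: scan cost=500, card=500
  {C}: scan cost=80, card=80
  {BE}: card=500; try (B,nl_idx)→2750, (E,hash)→4500, (B,hash)→4500, (E,merge)→4750, (B,merge)→4750, (E,nl)→62750 …(+1); best=2750 via (B,nl_idx)
  {EF}: card=62500; try (E,hash)→5000, (F,merge)→7500, (E,merge)→7750, (F,hash)→9500, (F,nl)→125250, (E,nl)→125500; best=5000 via (E,hash)
  {CF}: card=1000; try (C,hash)→2120, (C,nl_idx)→5000, (F,merge)→5720, (C,merge)→6140, (F,hash)→9160, (F,nl)→40080 …(+1); best=2120 via (C,hash)
  {BEF}: card=125000; try (F,hash)→12250, (F,merge)→12750, (B,hash)→71500, (F,nl)→252750, (B,nl_idx)→630000, (B,merge)→1069750 …(+1); best=12250 via (F,hash)
  {CEF}: card=125000; try (E,hash)→7120, (E,merge)→15370, (C,hash)→68620, (E,nl)→252120, (C,nl_idx)→567500, (C,merge)→1068140 …(+1); best=7120 via (E,hash)
  {BCEF}: card=250000; try (B,hash)→136120, (C,hash)→138370, (C,nl_idx)→1137250, (B,nl_idx)→1257120, (B,merge)→2259370, (C,merge)→2262890 …(+2); best=136120 via (B,hash)

136120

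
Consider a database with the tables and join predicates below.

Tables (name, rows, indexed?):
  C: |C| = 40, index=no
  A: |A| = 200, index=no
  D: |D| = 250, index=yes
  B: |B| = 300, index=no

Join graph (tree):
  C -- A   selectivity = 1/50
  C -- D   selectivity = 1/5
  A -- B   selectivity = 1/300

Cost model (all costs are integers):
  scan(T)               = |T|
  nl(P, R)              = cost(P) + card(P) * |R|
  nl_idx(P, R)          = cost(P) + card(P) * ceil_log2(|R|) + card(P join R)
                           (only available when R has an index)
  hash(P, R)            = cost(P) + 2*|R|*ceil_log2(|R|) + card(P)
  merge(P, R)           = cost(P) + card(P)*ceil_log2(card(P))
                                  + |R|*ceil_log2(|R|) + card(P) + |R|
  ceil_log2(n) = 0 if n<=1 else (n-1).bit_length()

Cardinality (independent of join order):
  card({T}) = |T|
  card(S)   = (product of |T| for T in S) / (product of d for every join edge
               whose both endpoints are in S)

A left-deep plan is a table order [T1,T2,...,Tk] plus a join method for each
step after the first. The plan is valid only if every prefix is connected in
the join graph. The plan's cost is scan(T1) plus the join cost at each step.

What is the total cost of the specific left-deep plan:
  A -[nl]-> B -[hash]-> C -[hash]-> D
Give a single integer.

step 1: scan A: cost=200, card=200
step 2: join B via nl
    card(P join B) = 200*300/(300) = 200
    cost = 200 + 200*300 = 60200
step 3: join C via hash
    card(P join C) = 200*40/(50) = 160
    cost = 60200 + 2*40*6 + 200 = 60880
step 4: join D via hash
    card(P join D) = 160*250/(5) = 8000
    cost = 60880 + 2*250*8 + 160 = 65040

65040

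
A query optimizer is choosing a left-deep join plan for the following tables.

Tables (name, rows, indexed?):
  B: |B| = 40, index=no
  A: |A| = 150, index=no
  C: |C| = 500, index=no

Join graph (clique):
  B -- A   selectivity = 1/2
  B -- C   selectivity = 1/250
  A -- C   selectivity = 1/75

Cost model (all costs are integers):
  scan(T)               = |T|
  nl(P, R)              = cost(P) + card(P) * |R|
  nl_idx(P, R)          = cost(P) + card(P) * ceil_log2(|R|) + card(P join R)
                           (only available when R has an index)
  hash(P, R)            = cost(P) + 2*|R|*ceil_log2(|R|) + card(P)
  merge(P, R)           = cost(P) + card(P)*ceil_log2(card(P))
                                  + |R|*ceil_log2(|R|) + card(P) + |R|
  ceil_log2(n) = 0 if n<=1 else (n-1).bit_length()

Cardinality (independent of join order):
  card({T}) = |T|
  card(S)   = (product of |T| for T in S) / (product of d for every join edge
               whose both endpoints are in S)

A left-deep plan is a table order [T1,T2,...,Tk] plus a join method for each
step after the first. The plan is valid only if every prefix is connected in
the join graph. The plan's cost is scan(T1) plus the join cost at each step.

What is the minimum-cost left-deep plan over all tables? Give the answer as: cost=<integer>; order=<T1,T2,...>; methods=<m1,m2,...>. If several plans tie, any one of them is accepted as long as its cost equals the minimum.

cost=3470; order=C,B,A; methods=hash,merge

Selinger DP (subsets sized 1..n):
  {B}: scan cost=40, card=40
  {A}: scan cost=150, card=150
  {C}: scan cost=500, card=500
  {AB}: card=3000; try (B,hash)→780, (A,merge)→1670, (B,merge)→1780, (A,hash)→2480, (A,nl)→6040, (B,nl)→6150; best=780 via (B,hash)
  {BC}: card=80; try (B,hash)→1480, (C,merge)→5320, (B,merge)→5780, (C,hash)→9080, (C,nl)→20040, (B,nl)→20500; best=1480 via (B,hash)
  {AC}: card=1000; try (A,hash)→3400, (C,merge)→6500, (A,merge)→6850, (C,hash)→9300, (C,nl)→75150, (A,nl)→75500; best=3400 via (A,hash)
  {ABC}: card=80; try (A,merge)→3470, (A,hash)→3960, (B,hash)→4880, (C,hash)→12780, (A,nl)→13480, (B,merge)→14680 …(+3); best=3470 via (A,merge)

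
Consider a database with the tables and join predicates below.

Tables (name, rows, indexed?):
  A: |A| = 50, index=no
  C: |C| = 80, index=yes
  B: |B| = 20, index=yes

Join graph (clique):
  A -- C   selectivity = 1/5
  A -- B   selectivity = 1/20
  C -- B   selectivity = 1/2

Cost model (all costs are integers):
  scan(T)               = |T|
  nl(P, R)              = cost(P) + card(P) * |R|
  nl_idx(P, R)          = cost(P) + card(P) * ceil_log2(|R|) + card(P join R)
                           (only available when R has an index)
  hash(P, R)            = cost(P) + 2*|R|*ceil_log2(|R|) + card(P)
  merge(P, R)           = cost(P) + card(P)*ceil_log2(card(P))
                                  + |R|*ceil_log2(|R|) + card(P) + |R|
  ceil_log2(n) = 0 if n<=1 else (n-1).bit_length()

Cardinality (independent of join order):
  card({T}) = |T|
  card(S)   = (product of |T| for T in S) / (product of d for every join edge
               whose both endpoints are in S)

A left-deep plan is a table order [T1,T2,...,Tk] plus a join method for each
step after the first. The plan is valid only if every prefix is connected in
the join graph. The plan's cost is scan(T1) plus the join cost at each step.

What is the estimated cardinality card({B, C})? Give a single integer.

Tables in S: B(20), C(80)
Edges inside S: C-B(d=2)
numerator = 20 * 80 = 1600
denominator = 2 = 2
card(S) = 1600 / 2 = 800

800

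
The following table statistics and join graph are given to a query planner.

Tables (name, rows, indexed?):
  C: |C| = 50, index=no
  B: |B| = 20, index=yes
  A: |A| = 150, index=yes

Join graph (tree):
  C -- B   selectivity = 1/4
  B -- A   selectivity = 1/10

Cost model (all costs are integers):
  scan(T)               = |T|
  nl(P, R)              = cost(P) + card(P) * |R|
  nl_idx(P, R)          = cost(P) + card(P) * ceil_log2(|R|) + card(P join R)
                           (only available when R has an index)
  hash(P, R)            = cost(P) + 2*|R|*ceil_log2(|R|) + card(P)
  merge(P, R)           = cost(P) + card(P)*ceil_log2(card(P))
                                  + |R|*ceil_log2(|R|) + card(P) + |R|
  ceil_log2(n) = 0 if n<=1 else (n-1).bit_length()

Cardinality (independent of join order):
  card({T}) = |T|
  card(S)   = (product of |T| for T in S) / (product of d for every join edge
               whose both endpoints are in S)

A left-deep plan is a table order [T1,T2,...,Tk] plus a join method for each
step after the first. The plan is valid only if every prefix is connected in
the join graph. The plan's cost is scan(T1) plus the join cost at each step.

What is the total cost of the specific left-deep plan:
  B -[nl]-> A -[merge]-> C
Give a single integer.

6370

step 1: scan B: cost=20, card=20
step 2: join A via nl
    card(P join A) = 20*150/(10) = 300
    cost = 20 + 20*150 = 3020
step 3: join C via merge
    card(P join C) = 300*50/(4) = 3750
    cost = 3020 + 300*9 + 50*6 + 300 + 50 = 6370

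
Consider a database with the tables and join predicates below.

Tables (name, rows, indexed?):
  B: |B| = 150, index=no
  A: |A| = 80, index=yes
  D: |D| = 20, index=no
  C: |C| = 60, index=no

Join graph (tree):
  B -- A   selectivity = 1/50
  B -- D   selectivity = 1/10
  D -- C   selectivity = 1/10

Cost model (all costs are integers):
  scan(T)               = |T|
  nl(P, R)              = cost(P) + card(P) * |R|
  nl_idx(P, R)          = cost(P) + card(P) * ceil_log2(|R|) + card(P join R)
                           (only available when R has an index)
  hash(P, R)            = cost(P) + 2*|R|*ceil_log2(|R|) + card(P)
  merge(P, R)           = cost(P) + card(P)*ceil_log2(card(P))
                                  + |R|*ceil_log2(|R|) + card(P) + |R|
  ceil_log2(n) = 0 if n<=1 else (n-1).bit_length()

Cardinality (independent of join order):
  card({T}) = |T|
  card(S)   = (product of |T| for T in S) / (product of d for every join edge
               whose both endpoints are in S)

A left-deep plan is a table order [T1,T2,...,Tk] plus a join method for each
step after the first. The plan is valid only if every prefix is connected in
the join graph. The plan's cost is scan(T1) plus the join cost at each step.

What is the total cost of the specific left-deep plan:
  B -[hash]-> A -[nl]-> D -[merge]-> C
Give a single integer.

11440

step 1: scan B: cost=150, card=150
step 2: join A via hash
    card(P join A) = 150*80/(50) = 240
    cost = 150 + 2*80*7 + 150 = 1420
step 3: join D via nl
    card(P join D) = 240*20/(10) = 480
    cost = 1420 + 240*20 = 6220
step 4: join C via merge
    card(P join C) = 480*60/(10) = 2880
    cost = 6220 + 480*9 + 60*6 + 480 + 60 = 11440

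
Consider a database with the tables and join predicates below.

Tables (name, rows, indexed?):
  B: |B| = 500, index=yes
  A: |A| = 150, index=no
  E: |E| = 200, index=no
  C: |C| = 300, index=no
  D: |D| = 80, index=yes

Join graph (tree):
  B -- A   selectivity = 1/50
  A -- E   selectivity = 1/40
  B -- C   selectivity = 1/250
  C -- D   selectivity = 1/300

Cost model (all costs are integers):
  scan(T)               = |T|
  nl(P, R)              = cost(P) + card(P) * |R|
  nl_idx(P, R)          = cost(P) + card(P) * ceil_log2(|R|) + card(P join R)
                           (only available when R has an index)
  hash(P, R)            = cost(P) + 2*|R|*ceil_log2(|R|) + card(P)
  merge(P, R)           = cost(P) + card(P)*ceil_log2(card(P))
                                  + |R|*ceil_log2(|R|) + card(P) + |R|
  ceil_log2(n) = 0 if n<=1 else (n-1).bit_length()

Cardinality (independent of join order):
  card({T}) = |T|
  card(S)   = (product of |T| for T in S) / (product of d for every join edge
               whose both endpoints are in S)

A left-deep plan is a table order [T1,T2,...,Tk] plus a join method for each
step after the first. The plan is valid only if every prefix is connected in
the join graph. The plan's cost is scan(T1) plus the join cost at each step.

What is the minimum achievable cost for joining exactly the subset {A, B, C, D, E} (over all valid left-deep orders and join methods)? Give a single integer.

8840

Selinger DP over subsets of {A,B,C,D,E}:
  {B}: scan cost=500, card=500
  {A}: scan cost=150, card=150
  {E}: scan cost=200, card=200
  {C}: scan cost=300, card=300
  {D}: scan cost=80, card=80
  {AB}: card=1500; try (B,nl_idx)→3000, (A,hash)→3400, (B,merge)→6500, (A,merge)→6850, (B,hash)→9300, (B,nl)→75150 …(+1); best=3000 via (B,nl_idx)
  {BC}: card=600; try (B,nl_idx)→3600, (C,hash)→6400, (B,merge)→8300, (C,merge)→8500, (B,hash)→9600, (B,nl)→150300 …(+1); best=3600 via (B,nl_idx)
  {AE}: card=750; try (A,hash)→2800, (E,merge)→3300, (A,merge)→3350, (E,hash)→3500, (E,nl)→30150, (A,nl)→30200; best=2800 via (A,hash)
  {CD}: card=80; try (D,hash)→1720, (D,nl_idx)→2480, (C,merge)→3720, (D,merge)→3940, (C,hash)→5560, (C,nl)→24080 …(+1); best=1720 via (D,hash)
  {ABE}: card=7500; try (E,hash)→7700, (B,hash)→12550, (B,merge)→16050, (B,nl_idx)→17050, (E,merge)→22800, (E,nl)→303000 …(+1); best=7700 via (E,hash)
  {ABC}: card=1800; try (A,hash)→6600, (C,hash)→9900, (A,merge)→11550, (C,merge)→24000, (A,nl)→93600, (C,nl)→453000; best=6600 via (A,hash)
  {BCD}: card=160; try (B,nl_idx)→2600, (D,hash)→5320, (B,merge)→7360, (D,nl_idx)→7960, (B,hash)→10800, (D,merge)→10840 …(+2); best=2600 via (B,nl_idx)
  {ABCE}: card=9000; try (E,hash)→11600, (C,hash)→20600, (E,merge)→30000, (C,merge)→115700, (E,nl)→366600, (C,nl)→2257700; best=11600 via (E,hash)
  {ABCD}: card=480; try (A,hash)→5160, (A,merge)→5390, (D,hash)→9520, (D,nl_idx)→19680, (A,nl)→26600, (D,merge)→28840 …(+1); best=5160 via (A,hash)
  {ABCDE}: card=2400; try (E,hash)→8840, (E,merge)→11760, (D,hash)→21720, (D,nl_idx)→77000, (E,nl)→101160, (D,merge)→147240 …(+1); best=8840 via (E,hash)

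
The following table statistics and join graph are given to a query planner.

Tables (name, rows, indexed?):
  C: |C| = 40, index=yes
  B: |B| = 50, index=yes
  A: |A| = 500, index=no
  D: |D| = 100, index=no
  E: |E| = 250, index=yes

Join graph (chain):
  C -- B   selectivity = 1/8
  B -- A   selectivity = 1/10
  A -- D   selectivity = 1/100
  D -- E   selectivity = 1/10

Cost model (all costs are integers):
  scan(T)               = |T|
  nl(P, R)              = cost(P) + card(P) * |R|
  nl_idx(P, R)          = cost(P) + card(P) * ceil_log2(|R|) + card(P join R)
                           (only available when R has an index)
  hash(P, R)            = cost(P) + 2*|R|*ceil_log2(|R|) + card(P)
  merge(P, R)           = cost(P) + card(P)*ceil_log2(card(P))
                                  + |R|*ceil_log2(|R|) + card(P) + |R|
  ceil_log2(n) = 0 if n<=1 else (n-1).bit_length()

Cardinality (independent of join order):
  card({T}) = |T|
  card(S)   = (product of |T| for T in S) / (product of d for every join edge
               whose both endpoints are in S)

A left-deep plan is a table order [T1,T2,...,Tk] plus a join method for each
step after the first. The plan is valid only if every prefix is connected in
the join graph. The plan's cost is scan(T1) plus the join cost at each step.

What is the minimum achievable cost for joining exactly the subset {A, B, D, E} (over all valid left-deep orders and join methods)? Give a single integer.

Selinger DP over subsets of {A,B,D,E}:
  {B}: scan cost=50, card=50
  {A}: scan cost=500, card=500
  {D}: scan cost=100, card=100
  {E}: scan cost=250, card=250
  {AB}: card=2500; try (B,hash)→1600, (A,merge)→5400, (B,merge)→5850, (B,nl_idx)→6000, (A,hash)→9100, (A,nl)→25050 …(+1); best=1600 via (B,hash)
  {AD}: card=500; try (D,hash)→2400, (A,merge)→5900, (D,merge)→6300, (A,hash)→9200, (A,nl)→50100, (D,nl)→50500; best=2400 via (D,hash)
  {DE}: card=2500; try (D,hash)→1900, (E,merge)→3150, (D,merge)→3300, (E,nl_idx)→3400, (E,hash)→4200, (E,nl)→25100 …(+1); best=1900 via (D,hash)
  {ABD}: card=2500; try (B,hash)→3500, (D,hash)→5500, (B,merge)→7750, (B,nl_idx)→7900, (B,nl)→27400, (D,merge)→34900 …(+1); best=3500 via (B,hash)
  {ADE}: card=12500; try (E,hash)→6900, (E,merge)→9650, (A,hash)→13400, (E,nl_idx)→18900, (A,merge)→39400, (E,nl)→127400 …(+1); best=6900 via (E,hash)
  {ABDE}: card=62500; try (E,hash)→10000, (B,hash)→20000, (E,merge)→38250, (E,nl_idx)→86000, (B,nl_idx)→144400, (B,merge)→194750 …(+2); best=10000 via (E,hash)

10000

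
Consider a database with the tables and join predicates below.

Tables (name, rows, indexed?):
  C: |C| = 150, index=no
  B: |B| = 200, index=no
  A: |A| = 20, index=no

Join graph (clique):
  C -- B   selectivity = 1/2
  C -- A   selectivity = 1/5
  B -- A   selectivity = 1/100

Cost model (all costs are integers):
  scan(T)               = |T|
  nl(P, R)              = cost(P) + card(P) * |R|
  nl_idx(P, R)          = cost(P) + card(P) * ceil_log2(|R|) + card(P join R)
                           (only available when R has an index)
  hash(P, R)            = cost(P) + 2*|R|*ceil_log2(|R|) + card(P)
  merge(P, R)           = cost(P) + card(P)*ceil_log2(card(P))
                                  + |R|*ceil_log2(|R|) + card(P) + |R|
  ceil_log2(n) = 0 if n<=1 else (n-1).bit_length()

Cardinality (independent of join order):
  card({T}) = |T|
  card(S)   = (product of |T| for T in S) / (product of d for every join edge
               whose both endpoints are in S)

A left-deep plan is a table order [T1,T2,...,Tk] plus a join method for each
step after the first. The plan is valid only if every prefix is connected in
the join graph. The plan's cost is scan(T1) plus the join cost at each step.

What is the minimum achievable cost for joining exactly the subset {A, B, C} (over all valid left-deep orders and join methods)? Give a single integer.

2230

Selinger DP over subsets of {A,B,C}:
  {C}: scan cost=150, card=150
  {B}: scan cost=200, card=200
  {A}: scan cost=20, card=20
  {BC}: card=15000; try (C,hash)→2800, (B,merge)→3300, (C,merge)→3350, (B,hash)→3500, (B,nl)→30150, (C,nl)→30200; best=2800 via (C,hash)
  {AC}: card=600; try (A,hash)→500, (C,merge)→1490, (A,merge)→1620, (C,hash)→2440, (C,nl)→3020, (A,nl)→3150; best=500 via (A,hash)
  {AB}: card=40; try (A,hash)→600, (B,merge)→1940, (A,merge)→2120, (B,hash)→3240, (B,nl)→4020, (A,nl)→4200; best=600 via (A,hash)
  {ABC}: card=600; try (C,merge)→2230, (C,hash)→3040, (B,hash)→4300, (C,nl)→6600, (B,merge)→8900, (A,hash)→18000 …(+3); best=2230 via (C,merge)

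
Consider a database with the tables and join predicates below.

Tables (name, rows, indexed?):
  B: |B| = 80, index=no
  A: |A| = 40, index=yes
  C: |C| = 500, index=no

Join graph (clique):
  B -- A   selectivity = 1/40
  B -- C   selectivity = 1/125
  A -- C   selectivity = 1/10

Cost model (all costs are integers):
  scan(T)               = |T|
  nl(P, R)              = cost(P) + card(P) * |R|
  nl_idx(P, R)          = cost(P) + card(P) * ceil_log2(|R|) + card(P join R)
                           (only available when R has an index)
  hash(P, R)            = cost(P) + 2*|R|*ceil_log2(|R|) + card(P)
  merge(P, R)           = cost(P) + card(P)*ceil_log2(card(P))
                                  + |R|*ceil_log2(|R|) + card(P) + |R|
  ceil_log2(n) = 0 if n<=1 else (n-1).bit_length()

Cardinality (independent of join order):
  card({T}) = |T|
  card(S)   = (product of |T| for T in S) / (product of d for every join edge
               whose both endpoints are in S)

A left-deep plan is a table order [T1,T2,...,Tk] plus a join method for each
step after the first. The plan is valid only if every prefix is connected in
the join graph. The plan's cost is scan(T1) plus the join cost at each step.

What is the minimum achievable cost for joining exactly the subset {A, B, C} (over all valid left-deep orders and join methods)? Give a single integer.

Selinger DP over subsets of {A,B,C}:
  {B}: scan cost=80, card=80
  {A}: scan cost=40, card=40
  {C}: scan cost=500, card=500
  {AB}: card=80; try (A,hash)→640, (A,nl_idx)→640, (B,merge)→960, (A,merge)→1000, (B,hash)→1200, (B,nl)→3240 …(+1); best=640 via (A,hash)
  {BC}: card=320; try (B,hash)→2120, (C,merge)→5720, (B,merge)→6140, (C,hash)→9160, (C,nl)→40080, (B,nl)→40500; best=2120 via (B,hash)
  {AC}: card=2000; try (A,hash)→1480, (C,merge)→5320, (A,nl_idx)→5500, (A,merge)→5780, (C,hash)→9080, (C,nl)→20040 …(+1); best=1480 via (A,hash)
  {ABC}: card=32; try (A,hash)→2920, (A,nl_idx)→4072, (B,hash)→4600, (A,merge)→5600, (C,merge)→6280, (C,hash)→9720 …(+4); best=2920 via (A,hash)

2920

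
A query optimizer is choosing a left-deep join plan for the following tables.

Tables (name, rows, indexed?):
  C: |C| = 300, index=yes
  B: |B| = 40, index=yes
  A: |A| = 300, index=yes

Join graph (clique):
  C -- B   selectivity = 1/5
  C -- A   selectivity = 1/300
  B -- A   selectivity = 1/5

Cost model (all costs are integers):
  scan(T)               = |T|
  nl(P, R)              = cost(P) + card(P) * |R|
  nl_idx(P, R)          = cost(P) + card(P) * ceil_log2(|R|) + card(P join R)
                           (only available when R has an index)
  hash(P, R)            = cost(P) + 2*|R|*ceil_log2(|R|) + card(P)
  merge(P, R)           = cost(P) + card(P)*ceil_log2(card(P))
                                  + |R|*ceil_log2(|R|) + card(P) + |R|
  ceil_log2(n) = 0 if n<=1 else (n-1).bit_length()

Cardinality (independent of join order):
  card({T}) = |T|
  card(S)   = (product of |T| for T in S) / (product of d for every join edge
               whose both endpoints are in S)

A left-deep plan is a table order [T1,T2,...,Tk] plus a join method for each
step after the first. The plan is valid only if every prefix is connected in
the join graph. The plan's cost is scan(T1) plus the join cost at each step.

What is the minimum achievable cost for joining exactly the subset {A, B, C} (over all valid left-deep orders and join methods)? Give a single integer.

Selinger DP over subsets of {A,B,C}:
  {C}: scan cost=300, card=300
  {B}: scan cost=40, card=40
  {A}: scan cost=300, card=300
  {BC}: card=2400; try (B,hash)→1080, (C,nl_idx)→2800, (C,merge)→3320, (B,merge)→3580, (B,nl_idx)→4500, (C,hash)→5480 …(+2); best=1080 via (B,hash)
  {AC}: card=300; try (C,nl_idx)→3300, (A,nl_idx)→3300, (C,hash)→6000, (A,hash)→6000, (C,merge)→6300, (A,merge)→6300 …(+2); best=3300 via (C,nl_idx)
  {AB}: card=2400; try (B,hash)→1080, (A,nl_idx)→2800, (A,merge)→3320, (B,merge)→3580, (B,nl_idx)→4500, (A,hash)→5480 …(+2); best=1080 via (B,hash)
  {ABC}: card=480; try (B,hash)→4080, (B,nl_idx)→5580, (B,merge)→6580, (C,hash)→8880, (A,hash)→8880, (B,nl)→15300 …(+6); best=4080 via (B,hash)

4080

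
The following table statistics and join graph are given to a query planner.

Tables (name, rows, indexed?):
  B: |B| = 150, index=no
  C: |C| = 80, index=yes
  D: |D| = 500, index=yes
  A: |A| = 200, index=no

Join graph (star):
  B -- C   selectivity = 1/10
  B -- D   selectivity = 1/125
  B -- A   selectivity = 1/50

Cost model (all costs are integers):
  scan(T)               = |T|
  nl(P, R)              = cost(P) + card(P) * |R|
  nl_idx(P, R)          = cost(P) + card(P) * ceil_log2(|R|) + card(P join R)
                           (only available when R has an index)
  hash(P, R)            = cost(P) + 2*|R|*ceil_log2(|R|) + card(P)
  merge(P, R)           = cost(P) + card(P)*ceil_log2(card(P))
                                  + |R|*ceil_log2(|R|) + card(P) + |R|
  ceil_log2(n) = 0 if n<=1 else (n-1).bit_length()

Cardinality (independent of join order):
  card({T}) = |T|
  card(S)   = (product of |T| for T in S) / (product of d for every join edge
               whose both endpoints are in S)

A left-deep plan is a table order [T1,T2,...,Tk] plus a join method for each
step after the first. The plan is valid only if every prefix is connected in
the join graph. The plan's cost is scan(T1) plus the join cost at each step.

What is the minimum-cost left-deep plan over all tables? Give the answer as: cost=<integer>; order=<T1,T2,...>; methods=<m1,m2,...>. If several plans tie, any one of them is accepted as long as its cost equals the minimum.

Selinger DP (subsets sized 1..n):
  {B}: scan cost=150, card=150
  {C}: scan cost=80, card=80
  {D}: scan cost=500, card=500
  {A}: scan cost=200, card=200
  {BC}: card=1200; try (C,hash)→1420, (B,merge)→2070, (C,merge)→2140, (C,nl_idx)→2400, (B,hash)→2560, (B,nl)→12080 …(+1); best=1420 via (C,hash)
  {BD}: card=600; try (D,nl_idx)→2100, (B,hash)→3400, (D,merge)→6500, (B,merge)→6850, (D,hash)→9300, (D,nl)→75150 …(+1); best=2100 via (D,nl_idx)
  {AB}: card=600; try (B,hash)→2800, (A,merge)→3300, (B,merge)→3350, (A,hash)→3500, (A,nl)→30150, (B,nl)→30200; best=2800 via (B,hash)
  {BCD}: card=4800; try (C,hash)→3820, (C,merge)→9340, (C,nl_idx)→11100, (D,hash)→11620, (D,nl_idx)→17020, (D,merge)→20820 …(+2); best=3820 via (C,hash)
  {ABC}: card=4800; try (C,hash)→4520, (A,hash)→5820, (C,merge)→10040, (C,nl_idx)→11800, (A,merge)→17620, (C,nl)→50800 …(+1); best=4520 via (C,hash)
  {ABD}: card=2400; try (A,hash)→5900, (A,merge)→10500, (D,nl_idx)→10600, (D,hash)→12400, (D,merge)→14400, (A,nl)→122100 …(+1); best=5900 via (A,hash)
  {ABCD}: card=19200; try (C,hash)→9420, (A,hash)→11820, (D,hash)→18320, (C,merge)→37740, (C,nl_idx)→41900, (D,nl_idx)→66920 …(+5); best=9420 via (C,hash)

cost=9420; order=B,D,A,C; methods=nl_idx,hash,hash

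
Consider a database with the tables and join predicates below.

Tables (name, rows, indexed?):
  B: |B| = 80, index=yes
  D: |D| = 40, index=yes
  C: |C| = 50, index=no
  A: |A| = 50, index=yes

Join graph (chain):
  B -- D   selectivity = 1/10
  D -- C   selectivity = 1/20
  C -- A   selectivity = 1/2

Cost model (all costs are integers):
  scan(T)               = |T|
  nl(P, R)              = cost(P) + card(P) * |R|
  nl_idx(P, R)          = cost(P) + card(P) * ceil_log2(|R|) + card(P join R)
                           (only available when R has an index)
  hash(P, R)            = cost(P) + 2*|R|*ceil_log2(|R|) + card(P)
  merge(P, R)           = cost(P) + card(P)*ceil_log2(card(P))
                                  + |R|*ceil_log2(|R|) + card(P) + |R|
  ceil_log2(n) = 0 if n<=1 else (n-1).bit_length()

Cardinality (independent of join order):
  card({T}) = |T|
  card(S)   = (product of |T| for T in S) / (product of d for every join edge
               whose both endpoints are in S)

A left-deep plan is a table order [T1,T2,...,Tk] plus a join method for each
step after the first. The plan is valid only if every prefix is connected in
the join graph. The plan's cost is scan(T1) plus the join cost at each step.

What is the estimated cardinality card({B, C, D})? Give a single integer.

800

Tables in S: B(80), C(50), D(40)
Edges inside S: B-D(d=10), D-C(d=20)
numerator = 80 * 50 * 40 = 160000
denominator = 10 * 20 = 200
card(S) = 160000 / 200 = 800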